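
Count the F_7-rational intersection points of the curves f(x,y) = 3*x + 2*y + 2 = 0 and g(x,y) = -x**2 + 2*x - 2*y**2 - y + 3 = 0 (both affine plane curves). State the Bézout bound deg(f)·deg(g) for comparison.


Common zeros: ∅; count = 0; Bézout bound = 2.

deg(f) = 1, deg(g) = 2, so Bézout bound = 2.
Scan x ∈ F_7. For each x, list the y ∈ F_7 with f(x, y) ≡ 0 and those with g(x, y) ≡ 0 (mod 7); the common zeros in that column are the intersection.
  x = 0: f ≡ 0 at y ∈ {6}; g ≡ 0 at y ∈ {1, 2}; common: ∅.
  x = 1: f ≡ 0 at y ∈ {1}; g ≡ 0 at y ∈ ∅; common: ∅.
  x = 2: f ≡ 0 at y ∈ {3}; g ≡ 0 at y ∈ {1, 2}; common: ∅.
  x = 3: f ≡ 0 at y ∈ {5}; g ≡ 0 at y ∈ {0, 3}; common: ∅.
  x = 4: f ≡ 0 at y ∈ {0}; g ≡ 0 at y ∈ ∅; common: ∅.
  x = 5: f ≡ 0 at y ∈ {2}; g ≡ 0 at y ∈ ∅; common: ∅.
  x = 6: f ≡ 0 at y ∈ {4}; g ≡ 0 at y ∈ {0, 3}; common: ∅.
Collecting: common zeros = ∅, so the count is 0.
Comparison with the Bézout bound: 0 ≤ 2 = deg(f)·deg(g), as expected for curves with no common component (the affine F_7-count falls short of the bound because intersections may lie at infinity, over extension fields, or carry multiplicity).


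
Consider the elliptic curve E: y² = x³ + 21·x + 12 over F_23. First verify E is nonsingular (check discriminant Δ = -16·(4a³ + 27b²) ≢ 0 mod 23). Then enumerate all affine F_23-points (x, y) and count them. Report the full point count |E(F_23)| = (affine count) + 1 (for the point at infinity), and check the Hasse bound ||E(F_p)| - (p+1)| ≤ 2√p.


Affine points = {(0, 9), (0, 14), (2, 4), (2, 19), (5, 9), (5, 14), (6, 3), (6, 20), (8, 5), (8, 18), (10, 7), (10, 16), (18, 9), (18, 14), (19, 5), (19, 18), (21, 10), (21, 13), (22, 6), (22, 17)}; affine count = 20; |E(F_23)| = 21.

Discriminant check: Δ ∝ 4a³ + 27b² = 4·21³ + 27·12² = 4·9261 + 27·144 ≡ 15 (mod 23). Nonzero ⇒ E is nonsingular.
For each x ∈ F_23, compute rhs = x³ + 21·x + 12 mod 23, then count y ∈ F_23 with y² ≡ rhs.
  x = 0: rhs = 12, matching y values: 9, 14 (2 points).
  x = 1: rhs = 11, matching y values: none (0 points).
  x = 2: rhs = 16, matching y values: 4, 19 (2 points).
  x = 3: rhs = 10, matching y values: none (0 points).
  x = 4: rhs = 22, matching y values: none (0 points).
  x = 5: rhs = 12, matching y values: 9, 14 (2 points).
  x = 6: rhs = 9, matching y values: 3, 20 (2 points).
  x = 7: rhs = 19, matching y values: none (0 points).
  x = 8: rhs = 2, matching y values: 5, 18 (2 points).
  x = 9: rhs = 10, matching y values: none (0 points).
  x = 10: rhs = 3, matching y values: 7, 16 (2 points).
  x = 11: rhs = 10, matching y values: none (0 points).
  x = 12: rhs = 14, matching y values: none (0 points).
  x = 13: rhs = 21, matching y values: none (0 points).
  x = 14: rhs = 14, matching y values: none (0 points).
  x = 15: rhs = 22, matching y values: none (0 points).
  x = 16: rhs = 5, matching y values: none (0 points).
  x = 17: rhs = 15, matching y values: none (0 points).
  x = 18: rhs = 12, matching y values: 9, 14 (2 points).
  x = 19: rhs = 2, matching y values: 5, 18 (2 points).
  x = 20: rhs = 14, matching y values: none (0 points).
  x = 21: rhs = 8, matching y values: 10, 13 (2 points).
  x = 22: rhs = 13, matching y values: 6, 17 (2 points).
Total affine count: 20.
Full point count |E(F_23)| = 20 + 1 = 21.
Hasse bound: |21 − (23+1)| = |-3| = 3 ≤ 2√23 ≈ 9.5917 ✓.


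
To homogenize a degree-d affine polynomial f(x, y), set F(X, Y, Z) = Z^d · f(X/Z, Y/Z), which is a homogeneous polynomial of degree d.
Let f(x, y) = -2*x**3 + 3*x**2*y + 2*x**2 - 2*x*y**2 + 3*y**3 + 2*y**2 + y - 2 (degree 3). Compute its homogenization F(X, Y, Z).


F(X, Y, Z) = -2*X**3 + 3*X**2*Y + 2*X**2*Z - 2*X*Y**2 + 3*Y**3 + 2*Y**2*Z + Y*Z**2 - 2*Z**3

deg(f) = 3.
Substitute x = X/Z, y = Y/Z into f, then multiply by Z^3.
  monomial -2·x^3·y^0 ↦ -2·X^3·Y^0·Z^0.
  monomial 3·x^2·y^1 ↦ 3·X^2·Y^1·Z^0.
  monomial 2·x^2·y^0 ↦ 2·X^2·Y^0·Z^1.
  monomial -2·x^1·y^2 ↦ -2·X^1·Y^2·Z^0.
  monomial 3·x^0·y^3 ↦ 3·X^0·Y^3·Z^0.
  monomial 2·x^0·y^2 ↦ 2·X^0·Y^2·Z^1.
  monomial 1·x^0·y^1 ↦ 1·X^0·Y^1·Z^2.
  monomial -2·x^0·y^0 ↦ -2·X^0·Y^0·Z^3.
Collecting: F(X, Y, Z) = -2*X**3 + 3*X**2*Y + 2*X**2*Z - 2*X*Y**2 + 3*Y**3 + 2*Y**2*Z + Y*Z**2 - 2*Z**3.


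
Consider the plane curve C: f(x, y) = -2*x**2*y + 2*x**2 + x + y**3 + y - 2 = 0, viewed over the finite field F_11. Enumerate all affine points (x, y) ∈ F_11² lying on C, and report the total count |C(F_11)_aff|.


Affine F_11-points: {(0, 1), (0, 4), (0, 6), (1, 5), (2, 4), (4, 9), (5, 9), (6, 3), (6, 5), (8, 3), (10, 6)}; count = 11.

For each of the 121 pairs (x, y) ∈ F_11², evaluate f(x, y) mod 11. Record the zeros.
  x = 0: [0↦9, 1↦0, 2↦8, 3↦6, 4↦0, 5↦7, 6↦0, 7↦7, 8↦1, 9↦10, 10↦7]  zeros at y ∈ {1, 4, 6}
  x = 1: [0↦1, 1↦1, 2↦7, 3↦3, 4↦6, 5↦0, 6↦2, 7↦7, 8↦10, 9↦6, 10↦1]  zeros at y ∈ {5}
  x = 2: [0↦8, 1↦2, 2↦2, 3↦3, 4↦0, 5↦10, 6↦6, 7↦5, 8↦2, 9↦3, 10↦3]  zeros at y ∈ {4}
  x = 3: [0↦8, 1↦3, 2↦4, 3↦6, 4↦4, 5↦4, 6↦1, 7↦1, 8↦10, 9↦1, 10↦2]  zeros at y ∈ ∅
  x = 4: [0↦1, 1↦4, 2↦2, 3↦1, 4↦7, 5↦4, 6↦9, 7↦6, 8↦1, 9↦0, 10↦9]  zeros at y ∈ {9}
  x = 5: [0↦9, 1↦5, 2↦7, 3↦10, 4↦9, 5↦10, 6↦8, 7↦9, 8↦8, 9↦0, 10↦2]  zeros at y ∈ {9}
  x = 6: [0↦10, 1↦6, 2↦8, 3↦0, 4↦10, 5↦0, 6↦9, 7↦10, 8↦9, 9↦1, 10↦3]  zeros at y ∈ {3, 5}
  x = 7: [0↦4, 1↦7, 2↦5, 3↦4, 4↦10, 5↦7, 6↦1, 7↦9, 8↦4, 9↦3, 10↦1]  zeros at y ∈ ∅
  x = 8: [0↦2, 1↦8, 2↦9, 3↦0, 4↦9, 5↦9, 6↦6, 7↦6, 8↦4, 9↦6, 10↦7]  zeros at y ∈ {3}
  x = 9: [0↦4, 1↦9, 2↦9, 3↦10, 4↦7, 5↦6, 6↦2, 7↦1, 8↦9, 9↦10, 10↦10]  zeros at y ∈ ∅
  x = 10: [0↦10, 1↦10, 2↦5, 3↦1, 4↦4, 5↦9, 6↦0, 7↦5, 8↦8, 9↦4, 10↦10]  zeros at y ∈ {6}
Collecting zeros: affine points = {(0, 1), (0, 4), (0, 6), (1, 5), (2, 4), (4, 9), (5, 9), (6, 3), (6, 5), (8, 3), (10, 6)}.
Total count |C(F_11)_aff| = 11.


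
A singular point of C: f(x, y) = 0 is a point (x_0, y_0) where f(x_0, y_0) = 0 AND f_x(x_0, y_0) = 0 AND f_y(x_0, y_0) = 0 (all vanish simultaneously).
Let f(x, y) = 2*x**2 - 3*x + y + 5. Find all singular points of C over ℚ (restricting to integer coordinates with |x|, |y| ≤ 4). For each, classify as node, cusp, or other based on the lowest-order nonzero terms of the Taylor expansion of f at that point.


No singular points in the scanned grid; C is smooth there.

Compute partial derivatives:
  f_x = 4*x - 3.
  f_y = 1.
f_y = 1 is a nonzero constant, so f_y never vanishes: no point (x, y) can satisfy f = f_x = f_y = 0. In particular no (x, y) ∈ {−4, ..., 4}² is singular; the curve is smooth.


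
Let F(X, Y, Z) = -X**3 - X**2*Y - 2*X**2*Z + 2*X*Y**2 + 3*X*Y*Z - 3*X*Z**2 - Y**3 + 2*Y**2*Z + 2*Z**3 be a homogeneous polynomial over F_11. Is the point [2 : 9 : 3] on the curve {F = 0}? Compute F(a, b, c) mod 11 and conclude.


F(2,9,3) ≡ 10 (mod 11); P is NOT on the curve.

Evaluate F(2, 9, 3) term-by-term (mod 11).
  -X**3 ↦ -1·8·1·1 = -8
  -X**2*Y ↦ -1·4·9·1 = -36
  -2*X**2*Z ↦ -2·4·1·3 = -24
  2*X*Y**2 ↦ 2·2·81·1 = 324
  3*X*Y*Z ↦ 3·2·9·3 = 162
  -3*X*Z**2 ↦ -3·2·1·9 = -54
  -Y**3 ↦ -1·1·729·1 = -729
  2*Y**2*Z ↦ 2·1·81·3 = 486
  2*Z**3 ↦ 2·1·1·27 = 54
Sum: F(2, 9, 3) = (-8) + (-36) + (-24) + (324) + (162) + (-54) + (-729) + (486) + (54) = 175.
Reducing mod 11: 175 ≡ 10 (mod 11).
Since F(a, b, c) ≡ 10 ≠ 0 (mod 11), P does NOT lie on the curve.


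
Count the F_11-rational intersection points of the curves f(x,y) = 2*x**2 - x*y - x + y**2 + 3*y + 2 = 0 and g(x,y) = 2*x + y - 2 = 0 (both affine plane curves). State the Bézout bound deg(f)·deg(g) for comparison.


Common zeros: {(3, 7), (6, 1)}; count = 2; Bézout bound = 2.

deg(f) = 2, deg(g) = 1, so Bézout bound = 2.
Scan x ∈ F_11. For each x, list the y ∈ F_11 with f(x, y) ≡ 0 and those with g(x, y) ≡ 0 (mod 11); the common zeros in that column are the intersection.
  x = 0: f ≡ 0 at y ∈ {9, 10}; g ≡ 0 at y ∈ {2}; common: ∅.
  x = 1: f ≡ 0 at y ∈ {2, 7}; g ≡ 0 at y ∈ {0}; common: ∅.
  x = 2: f ≡ 0 at y ∈ ∅; g ≡ 0 at y ∈ {9}; common: ∅.
  x = 3: f ≡ 0 at y ∈ {4, 7}; g ≡ 0 at y ∈ {7}; common: {7}.
  x = 4: f ≡ 0 at y ∈ ∅; g ≡ 0 at y ∈ {5}; common: ∅.
  x = 5: f ≡ 0 at y ∈ {4, 9}; g ≡ 0 at y ∈ {3}; common: ∅.
  x = 6: f ≡ 0 at y ∈ {1, 2}; g ≡ 0 at y ∈ {1}; common: {1}.
  x = 7: f ≡ 0 at y ∈ ∅; g ≡ 0 at y ∈ {10}; common: ∅.
  x = 8: f ≡ 0 at y ∈ ∅; g ≡ 0 at y ∈ {8}; common: ∅.
  x = 9: f ≡ 0 at y ∈ ∅; g ≡ 0 at y ∈ {6}; common: ∅.
  x = 10: f ≡ 0 at y ∈ ∅; g ≡ 0 at y ∈ {4}; common: ∅.
Collecting: common zeros = {(3, 7), (6, 1)}, so the count is 2.
Comparison with the Bézout bound: 2 ≤ 2 = deg(f)·deg(g), as expected for curves with no common component (the bound is attained).


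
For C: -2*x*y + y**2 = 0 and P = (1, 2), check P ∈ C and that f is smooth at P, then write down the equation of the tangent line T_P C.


Tangent line at P: -4*x + 2*y = 0.

Step 1: f(1, 2) = 0, so P lies on C.
Step 2: partial derivatives
  f_x(x, y) = -2*y, f_y(x, y) = -2*x + 2*y.
  f_x(P) = -4, f_y(P) = 2 (gradient nonzero, so P is smooth).
Step 3: tangent line at P: -4·(x − 1) + 2·(y − 2) = 0.
Expanding: -4*x + 2*y = 0.


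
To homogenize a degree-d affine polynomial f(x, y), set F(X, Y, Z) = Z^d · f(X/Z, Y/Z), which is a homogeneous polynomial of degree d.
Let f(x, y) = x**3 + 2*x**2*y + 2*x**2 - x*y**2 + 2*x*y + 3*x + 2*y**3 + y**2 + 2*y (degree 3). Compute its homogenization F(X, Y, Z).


F(X, Y, Z) = X**3 + 2*X**2*Y + 2*X**2*Z - X*Y**2 + 2*X*Y*Z + 3*X*Z**2 + 2*Y**3 + Y**2*Z + 2*Y*Z**2

deg(f) = 3.
Substitute x = X/Z, y = Y/Z into f, then multiply by Z^3.
  monomial 1·x^3·y^0 ↦ 1·X^3·Y^0·Z^0.
  monomial 2·x^2·y^1 ↦ 2·X^2·Y^1·Z^0.
  monomial 2·x^2·y^0 ↦ 2·X^2·Y^0·Z^1.
  monomial -1·x^1·y^2 ↦ -1·X^1·Y^2·Z^0.
  monomial 2·x^1·y^1 ↦ 2·X^1·Y^1·Z^1.
  monomial 3·x^1·y^0 ↦ 3·X^1·Y^0·Z^2.
  monomial 2·x^0·y^3 ↦ 2·X^0·Y^3·Z^0.
  monomial 1·x^0·y^2 ↦ 1·X^0·Y^2·Z^1.
  monomial 2·x^0·y^1 ↦ 2·X^0·Y^1·Z^2.
Collecting: F(X, Y, Z) = X**3 + 2*X**2*Y + 2*X**2*Z - X*Y**2 + 2*X*Y*Z + 3*X*Z**2 + 2*Y**3 + Y**2*Z + 2*Y*Z**2.


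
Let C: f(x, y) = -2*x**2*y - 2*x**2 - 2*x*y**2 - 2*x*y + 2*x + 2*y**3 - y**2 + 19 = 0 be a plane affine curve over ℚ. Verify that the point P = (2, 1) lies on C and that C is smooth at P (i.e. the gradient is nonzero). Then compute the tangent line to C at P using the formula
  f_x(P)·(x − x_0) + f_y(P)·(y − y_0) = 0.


Tangent line at P: -18*x - 16*y + 52 = 0.

Step 1: f(2, 1) = 0, so P lies on C.
Step 2: partial derivatives
  f_x(x, y) = -4*x*y - 4*x - 2*y**2 - 2*y + 2, f_y(x, y) = -2*x**2 - 4*x*y - 2*x + 6*y**2 - 2*y.
  f_x(P) = -18, f_y(P) = -16 (gradient nonzero, so P is smooth).
Step 3: tangent line at P: -18·(x − 2) + -16·(y − 1) = 0.
Expanding: -18*x - 16*y + 52 = 0.


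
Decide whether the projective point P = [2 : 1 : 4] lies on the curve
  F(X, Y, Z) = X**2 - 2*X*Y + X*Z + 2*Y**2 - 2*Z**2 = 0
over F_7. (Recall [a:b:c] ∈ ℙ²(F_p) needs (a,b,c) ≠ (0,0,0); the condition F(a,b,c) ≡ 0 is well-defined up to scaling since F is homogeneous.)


F(2,1,4) ≡ 6 (mod 7); P is NOT on the curve.

Evaluate F(2, 1, 4) term-by-term (mod 7).
  X**2 ↦ 1·4·1·1 = 4
  -2*X*Y ↦ -2·2·1·1 = -4
  X*Z ↦ 1·2·1·4 = 8
  2*Y**2 ↦ 2·1·1·1 = 2
  -2*Z**2 ↦ -2·1·1·16 = -32
Sum: F(2, 1, 4) = (4) + (-4) + (8) + (2) + (-32) = -22.
Reducing mod 7: -22 ≡ 6 (mod 7).
Since F(a, b, c) ≡ 6 ≠ 0 (mod 7), P does NOT lie on the curve.


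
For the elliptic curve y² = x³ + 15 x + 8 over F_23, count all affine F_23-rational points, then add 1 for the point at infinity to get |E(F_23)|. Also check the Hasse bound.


Affine points = {(0, 10), (0, 13), (1, 1), (1, 22), (2, 0), (5, 1), (5, 22), (10, 10), (10, 13), (11, 3), (11, 20), (13, 10), (13, 13), (14, 8), (14, 15), (17, 1), (17, 22), (21, 4), (21, 19)}; affine count = 19; |E(F_23)| = 20.

Discriminant check: Δ ∝ 4a³ + 27b² = 4·15³ + 27·8² = 4·3375 + 27·64 ≡ 2 (mod 23). Nonzero ⇒ E is nonsingular.
For each x ∈ F_23, compute rhs = x³ + 15·x + 8 mod 23, then count y ∈ F_23 with y² ≡ rhs.
  x = 0: rhs = 8, matching y values: 10, 13 (2 points).
  x = 1: rhs = 1, matching y values: 1, 22 (2 points).
  x = 2: rhs = 0, matching y values: 0 (1 points).
  x = 3: rhs = 11, matching y values: none (0 points).
  x = 4: rhs = 17, matching y values: none (0 points).
  x = 5: rhs = 1, matching y values: 1, 22 (2 points).
  x = 6: rhs = 15, matching y values: none (0 points).
  x = 7: rhs = 19, matching y values: none (0 points).
  x = 8: rhs = 19, matching y values: none (0 points).
  x = 9: rhs = 21, matching y values: none (0 points).
  x = 10: rhs = 8, matching y values: 10, 13 (2 points).
  x = 11: rhs = 9, matching y values: 3, 20 (2 points).
  x = 12: rhs = 7, matching y values: none (0 points).
  x = 13: rhs = 8, matching y values: 10, 13 (2 points).
  x = 14: rhs = 18, matching y values: 8, 15 (2 points).
  x = 15: rhs = 20, matching y values: none (0 points).
  x = 16: rhs = 20, matching y values: none (0 points).
  x = 17: rhs = 1, matching y values: 1, 22 (2 points).
  x = 18: rhs = 15, matching y values: none (0 points).
  x = 19: rhs = 22, matching y values: none (0 points).
  x = 20: rhs = 5, matching y values: none (0 points).
  x = 21: rhs = 16, matching y values: 4, 19 (2 points).
  x = 22: rhs = 15, matching y values: none (0 points).
Total affine count: 19.
Full point count |E(F_23)| = 19 + 1 = 20.
Hasse bound: |20 − (23+1)| = |-4| = 4 ≤ 2√23 ≈ 9.5917 ✓.


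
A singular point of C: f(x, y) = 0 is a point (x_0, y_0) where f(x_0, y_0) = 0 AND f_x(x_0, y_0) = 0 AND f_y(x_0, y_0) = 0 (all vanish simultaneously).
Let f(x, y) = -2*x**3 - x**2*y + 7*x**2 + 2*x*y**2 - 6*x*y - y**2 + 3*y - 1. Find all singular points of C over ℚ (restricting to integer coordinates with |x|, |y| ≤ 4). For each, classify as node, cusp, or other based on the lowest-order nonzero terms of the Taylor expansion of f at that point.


Singular points: {(1, 2)}; classification: node.

Compute partial derivatives:
  f_x = -6*x**2 - 2*x*y + 14*x + 2*y**2 - 6*y.
  f_y = -x**2 + 4*x*y - 6*x - 2*y + 3.
Scan x_0 ∈ {−4, ..., 4}. For each x_0, f_y(x_0, y) is a polynomial in y; find its integer roots y ∈ {−4, ..., 4}, then test f_x and f at those candidates.
  x = -4: f_y(-4, y) = 11 - 18*y; no integer root y with |y| ≤ 4.
  x = -3: f_y(-3, y) = 12 - 14*y; no integer root y with |y| ≤ 4.
  x = -2: f_y(-2, y) = 11 - 10*y; no integer root y with |y| ≤ 4.
  x = -1: f_y(-1, y) = 8 - 6*y; no integer root y with |y| ≤ 4.
  x = 0: f_y(0, y) = 3 - 2*y; no integer root y with |y| ≤ 4.
  x = 1: f_y(1, y) = 2*y - 4; vanishes at y ∈ {2}. (1, 2): f_x = 0, f = 0 — SINGULAR.
  x = 2: f_y(2, y) = 6*y - 13; no integer root y with |y| ≤ 4.
  x = 3: f_y(3, y) = 10*y - 24; no integer root y with |y| ≤ 4.
  x = 4: f_y(4, y) = 14*y - 37; no integer root y with |y| ≤ 4.
Only singular point on the grid: (1, 2).
Classify: substitute x = 1 + u, y = 2 + v and expand: f = -2*u**3 - u**2*v - u**2 + 2*u*v**2 + v**2.
No constant or linear terms (consistent with a singular point). Quadratic part: -u**2 + v**2. Cubic part: -2*u**3 - u**2*v + 2*u*v**2.
The quadratic part v**2 - u**2 = (v − u)(v + u) splits into two distinct linear factors, so there are two distinct tangent lines y − 2 = ±(x − 1) — this is a node (ordinary double point).
Classification: node.


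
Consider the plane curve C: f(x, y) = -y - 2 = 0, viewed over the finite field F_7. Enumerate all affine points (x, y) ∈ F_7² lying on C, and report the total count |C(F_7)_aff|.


Affine F_7-points: {(0, 5), (1, 5), (2, 5), (3, 5), (4, 5), (5, 5), (6, 5)}; count = 7.

For each of the 49 pairs (x, y) ∈ F_7², evaluate f(x, y) mod 7. Record the zeros.
  x = 0: [0↦5, 1↦4, 2↦3, 3↦2, 4↦1, 5↦0, 6↦6]  zeros at y ∈ {5}
  x = 1: [0↦5, 1↦4, 2↦3, 3↦2, 4↦1, 5↦0, 6↦6]  zeros at y ∈ {5}
  x = 2: [0↦5, 1↦4, 2↦3, 3↦2, 4↦1, 5↦0, 6↦6]  zeros at y ∈ {5}
  x = 3: [0↦5, 1↦4, 2↦3, 3↦2, 4↦1, 5↦0, 6↦6]  zeros at y ∈ {5}
  x = 4: [0↦5, 1↦4, 2↦3, 3↦2, 4↦1, 5↦0, 6↦6]  zeros at y ∈ {5}
  x = 5: [0↦5, 1↦4, 2↦3, 3↦2, 4↦1, 5↦0, 6↦6]  zeros at y ∈ {5}
  x = 6: [0↦5, 1↦4, 2↦3, 3↦2, 4↦1, 5↦0, 6↦6]  zeros at y ∈ {5}
Collecting zeros: affine points = {(0, 5), (1, 5), (2, 5), (3, 5), (4, 5), (5, 5), (6, 5)}.
Total count |C(F_7)_aff| = 7.


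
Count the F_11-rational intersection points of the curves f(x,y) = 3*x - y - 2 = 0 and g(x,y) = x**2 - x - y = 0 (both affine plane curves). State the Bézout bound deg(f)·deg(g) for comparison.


Common zeros: ∅; count = 0; Bézout bound = 2.

deg(f) = 1, deg(g) = 2, so Bézout bound = 2.
Scan x ∈ F_11. For each x, list the y ∈ F_11 with f(x, y) ≡ 0 and those with g(x, y) ≡ 0 (mod 11); the common zeros in that column are the intersection.
  x = 0: f ≡ 0 at y ∈ {9}; g ≡ 0 at y ∈ {0}; common: ∅.
  x = 1: f ≡ 0 at y ∈ {1}; g ≡ 0 at y ∈ {0}; common: ∅.
  x = 2: f ≡ 0 at y ∈ {4}; g ≡ 0 at y ∈ {2}; common: ∅.
  x = 3: f ≡ 0 at y ∈ {7}; g ≡ 0 at y ∈ {6}; common: ∅.
  x = 4: f ≡ 0 at y ∈ {10}; g ≡ 0 at y ∈ {1}; common: ∅.
  x = 5: f ≡ 0 at y ∈ {2}; g ≡ 0 at y ∈ {9}; common: ∅.
  x = 6: f ≡ 0 at y ∈ {5}; g ≡ 0 at y ∈ {8}; common: ∅.
  x = 7: f ≡ 0 at y ∈ {8}; g ≡ 0 at y ∈ {9}; common: ∅.
  x = 8: f ≡ 0 at y ∈ {0}; g ≡ 0 at y ∈ {1}; common: ∅.
  x = 9: f ≡ 0 at y ∈ {3}; g ≡ 0 at y ∈ {6}; common: ∅.
  x = 10: f ≡ 0 at y ∈ {6}; g ≡ 0 at y ∈ {2}; common: ∅.
Collecting: common zeros = ∅, so the count is 0.
Comparison with the Bézout bound: 0 ≤ 2 = deg(f)·deg(g), as expected for curves with no common component (the affine F_11-count falls short of the bound because intersections may lie at infinity, over extension fields, or carry multiplicity).


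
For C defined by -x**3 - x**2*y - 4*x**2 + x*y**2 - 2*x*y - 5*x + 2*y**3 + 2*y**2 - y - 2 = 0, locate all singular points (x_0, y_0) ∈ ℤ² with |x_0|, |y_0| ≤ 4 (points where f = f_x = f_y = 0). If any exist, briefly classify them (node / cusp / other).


Singular points: {(-1, 0)}; classification: node.

Compute partial derivatives:
  f_x = -3*x**2 - 2*x*y - 8*x + y**2 - 2*y - 5.
  f_y = -x**2 + 2*x*y - 2*x + 6*y**2 + 4*y - 1.
Scan x_0 ∈ {−4, ..., 4}. For each x_0, f_y(x_0, y) is a polynomial in y; find its integer roots y ∈ {−4, ..., 4}, then test f_x and f at those candidates.
  x = -4: f_y(-4, y) = 6*y**2 - 4*y - 9; no integer root y with |y| ≤ 4.
  x = -3: f_y(-3, y) = 6*y**2 - 2*y - 4; vanishes at y ∈ {1}. (-3, 1): f_x = -3 ≠ 0.
  x = -2: f_y(-2, y) = 6*y**2 - 1; no integer root y with |y| ≤ 4.
  x = -1: f_y(-1, y) = 6*y**2 + 2*y; vanishes at y ∈ {0}. (-1, 0): f_x = 0, f = 0 — SINGULAR.
  x = 0: f_y(0, y) = 6*y**2 + 4*y - 1; no integer root y with |y| ≤ 4.
  x = 1: f_y(1, y) = 6*y**2 + 6*y - 4; no integer root y with |y| ≤ 4.
  x = 2: f_y(2, y) = 6*y**2 + 8*y - 9; no integer root y with |y| ≤ 4.
  x = 3: f_y(3, y) = 6*y**2 + 10*y - 16; vanishes at y ∈ {1}. (3, 1): f_x = -63 ≠ 0.
  x = 4: f_y(4, y) = 6*y**2 + 12*y - 25; no integer root y with |y| ≤ 4.
Only singular point on the grid: (-1, 0).
Classify: substitute x = -1 + u, y = 0 + v and expand: f = -u**3 - u**2*v - u**2 + u*v**2 + 2*v**3 + v**2.
No constant or linear terms (consistent with a singular point). Quadratic part: -u**2 + v**2. Cubic part: -u**3 - u**2*v + u*v**2 + 2*v**3.
The quadratic part v**2 - u**2 = (v − u)(v + u) splits into two distinct linear factors, so there are two distinct tangent lines y − 0 = ±(x − -1) — this is a node (ordinary double point).
Classification: node.


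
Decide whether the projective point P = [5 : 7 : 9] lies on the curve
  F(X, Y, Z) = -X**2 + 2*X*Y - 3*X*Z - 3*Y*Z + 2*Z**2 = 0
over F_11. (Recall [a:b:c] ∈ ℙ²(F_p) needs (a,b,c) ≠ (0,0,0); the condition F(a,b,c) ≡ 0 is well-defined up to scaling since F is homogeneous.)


F(5,7,9) ≡ 4 (mod 11); P is NOT on the curve.

Evaluate F(5, 7, 9) term-by-term (mod 11).
  -X**2 ↦ -1·25·1·1 = -25
  2*X*Y ↦ 2·5·7·1 = 70
  -3*X*Z ↦ -3·5·1·9 = -135
  -3*Y*Z ↦ -3·1·7·9 = -189
  2*Z**2 ↦ 2·1·1·81 = 162
Sum: F(5, 7, 9) = (-25) + (70) + (-135) + (-189) + (162) = -117.
Reducing mod 11: -117 ≡ 4 (mod 11).
Since F(a, b, c) ≡ 4 ≠ 0 (mod 11), P does NOT lie on the curve.


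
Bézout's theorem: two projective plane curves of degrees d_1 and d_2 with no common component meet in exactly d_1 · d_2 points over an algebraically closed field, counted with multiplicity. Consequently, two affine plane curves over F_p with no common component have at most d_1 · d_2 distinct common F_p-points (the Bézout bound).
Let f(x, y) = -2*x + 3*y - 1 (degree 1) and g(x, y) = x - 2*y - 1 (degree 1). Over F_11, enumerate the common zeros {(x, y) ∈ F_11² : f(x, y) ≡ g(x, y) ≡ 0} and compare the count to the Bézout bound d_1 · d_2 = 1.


Common zeros: {(6, 8)}; count = 1; Bézout bound = 1.

deg(f) = 1, deg(g) = 1, so Bézout bound = 1.
Scan x ∈ F_11. For each x, list the y ∈ F_11 with f(x, y) ≡ 0 and those with g(x, y) ≡ 0 (mod 11); the common zeros in that column are the intersection.
  x = 0: f ≡ 0 at y ∈ {4}; g ≡ 0 at y ∈ {5}; common: ∅.
  x = 1: f ≡ 0 at y ∈ {1}; g ≡ 0 at y ∈ {0}; common: ∅.
  x = 2: f ≡ 0 at y ∈ {9}; g ≡ 0 at y ∈ {6}; common: ∅.
  x = 3: f ≡ 0 at y ∈ {6}; g ≡ 0 at y ∈ {1}; common: ∅.
  x = 4: f ≡ 0 at y ∈ {3}; g ≡ 0 at y ∈ {7}; common: ∅.
  x = 5: f ≡ 0 at y ∈ {0}; g ≡ 0 at y ∈ {2}; common: ∅.
  x = 6: f ≡ 0 at y ∈ {8}; g ≡ 0 at y ∈ {8}; common: {8}.
  x = 7: f ≡ 0 at y ∈ {5}; g ≡ 0 at y ∈ {3}; common: ∅.
  x = 8: f ≡ 0 at y ∈ {2}; g ≡ 0 at y ∈ {9}; common: ∅.
  x = 9: f ≡ 0 at y ∈ {10}; g ≡ 0 at y ∈ {4}; common: ∅.
  x = 10: f ≡ 0 at y ∈ {7}; g ≡ 0 at y ∈ {10}; common: ∅.
Collecting: common zeros = {(6, 8)}, so the count is 1.
Comparison with the Bézout bound: 1 ≤ 1 = deg(f)·deg(g), as expected for curves with no common component (the bound is attained).


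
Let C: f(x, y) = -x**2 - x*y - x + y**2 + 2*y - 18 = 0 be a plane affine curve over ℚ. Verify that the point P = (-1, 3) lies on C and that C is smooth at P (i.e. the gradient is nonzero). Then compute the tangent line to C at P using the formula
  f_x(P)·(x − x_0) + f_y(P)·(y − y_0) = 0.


Tangent line at P: -2*x + 9*y - 29 = 0.

Step 1: f(-1, 3) = 0, so P lies on C.
Step 2: partial derivatives
  f_x(x, y) = -2*x - y - 1, f_y(x, y) = -x + 2*y + 2.
  f_x(P) = -2, f_y(P) = 9 (gradient nonzero, so P is smooth).
Step 3: tangent line at P: -2·(x − -1) + 9·(y − 3) = 0.
Expanding: -2*x + 9*y - 29 = 0.


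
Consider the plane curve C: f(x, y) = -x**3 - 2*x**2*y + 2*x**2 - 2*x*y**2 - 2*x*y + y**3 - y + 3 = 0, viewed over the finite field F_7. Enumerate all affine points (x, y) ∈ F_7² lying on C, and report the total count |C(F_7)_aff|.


Affine F_7-points: {(0, 4), (2, 4), (4, 1), (6, 4)}; count = 4.

For each of the 49 pairs (x, y) ∈ F_7², evaluate f(x, y) mod 7. Record the zeros.
  x = 0: [0↦3, 1↦3, 2↦2, 3↦6, 4↦0, 5↦4, 6↦3]  zeros at y ∈ {4}
  x = 1: [0↦4, 1↦5, 2↦1, 3↦5, 4↦2, 5↦5, 6↦6]  zeros at y ∈ ∅
  x = 2: [0↦3, 1↦1, 2↦4, 3↦4, 4↦0, 5↦5, 6↦4]  zeros at y ∈ {4}
  x = 3: [0↦1, 1↦6, 2↦5, 3↦4, 4↦2, 5↦5, 6↦5]  zeros at y ∈ ∅
  x = 4: [0↦6, 1↦0, 2↦5, 3↦6, 4↦2, 5↦6, 6↦3]  zeros at y ∈ {1}
  x = 5: [0↦5, 1↦5, 2↦5, 3↦4, 4↦1, 5↦2, 6↦6]  zeros at y ∈ ∅
  x = 6: [0↦6, 1↦1, 2↦6, 3↦6, 4↦0, 5↦1, 6↦1]  zeros at y ∈ {4}
Collecting zeros: affine points = {(0, 4), (2, 4), (4, 1), (6, 4)}.
Total count |C(F_7)_aff| = 4.


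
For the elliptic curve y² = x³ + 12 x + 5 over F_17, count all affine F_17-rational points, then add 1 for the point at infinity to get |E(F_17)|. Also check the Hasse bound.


Affine points = {(1, 1), (1, 16), (3, 0), (4, 7), (4, 10), (6, 2), (6, 15), (8, 1), (8, 16), (9, 3), (9, 14), (16, 3), (16, 14)}; affine count = 13; |E(F_17)| = 14.

Discriminant check: Δ ∝ 4a³ + 27b² = 4·12³ + 27·5² = 4·1728 + 27·25 ≡ 5 (mod 17). Nonzero ⇒ E is nonsingular.
For each x ∈ F_17, compute rhs = x³ + 12·x + 5 mod 17, then count y ∈ F_17 with y² ≡ rhs.
  x = 0: rhs = 5, matching y values: none (0 points).
  x = 1: rhs = 1, matching y values: 1, 16 (2 points).
  x = 2: rhs = 3, matching y values: none (0 points).
  x = 3: rhs = 0, matching y values: 0 (1 points).
  x = 4: rhs = 15, matching y values: 7, 10 (2 points).
  x = 5: rhs = 3, matching y values: none (0 points).
  x = 6: rhs = 4, matching y values: 2, 15 (2 points).
  x = 7: rhs = 7, matching y values: none (0 points).
  x = 8: rhs = 1, matching y values: 1, 16 (2 points).
  x = 9: rhs = 9, matching y values: 3, 14 (2 points).
  x = 10: rhs = 3, matching y values: none (0 points).
  x = 11: rhs = 6, matching y values: none (0 points).
  x = 12: rhs = 7, matching y values: none (0 points).
  x = 13: rhs = 12, matching y values: none (0 points).
  x = 14: rhs = 10, matching y values: none (0 points).
  x = 15: rhs = 7, matching y values: none (0 points).
  x = 16: rhs = 9, matching y values: 3, 14 (2 points).
Total affine count: 13.
Full point count |E(F_17)| = 13 + 1 = 14.
Hasse bound: |14 − (17+1)| = |-4| = 4 ≤ 2√17 ≈ 8.2462 ✓.


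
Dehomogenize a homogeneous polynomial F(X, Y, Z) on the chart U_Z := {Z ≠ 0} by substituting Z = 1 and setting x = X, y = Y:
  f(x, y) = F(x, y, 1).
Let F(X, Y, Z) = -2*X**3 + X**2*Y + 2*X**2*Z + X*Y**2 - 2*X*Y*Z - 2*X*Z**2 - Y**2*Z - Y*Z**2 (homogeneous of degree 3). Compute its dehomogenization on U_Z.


f(x, y) = -2*x**3 + x**2*y + 2*x**2 + x*y**2 - 2*x*y - 2*x - y**2 - y

On U_Z we set Z = 1. Each monomial c·X^i·Y^j·Z^k in F becomes c·x^i·y^j·1^k = c·x^i·y^j.
Substituting Z = 1: F(X, Y, 1) = -2*x**3 + x**2*y + 2*x**2 + x*y**2 - 2*x*y - 2*x - y**2 - y.
Note: deg(f) ≤ deg(F) = 3; strict inequality happens when F is divisible by Z (lost terms).


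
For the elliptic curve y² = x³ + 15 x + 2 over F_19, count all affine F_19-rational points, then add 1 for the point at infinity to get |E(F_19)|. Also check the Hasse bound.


Affine points = {(3, 6), (3, 13), (6, 2), (6, 17), (8, 8), (8, 11), (9, 7), (9, 12), (11, 4), (11, 15), (13, 0), (14, 7), (14, 12), (15, 7), (15, 12), (16, 5), (16, 14), (18, 9), (18, 10)}; affine count = 19; |E(F_19)| = 20.

Discriminant check: Δ ∝ 4a³ + 27b² = 4·15³ + 27·2² = 4·3375 + 27·4 ≡ 4 (mod 19). Nonzero ⇒ E is nonsingular.
For each x ∈ F_19, compute rhs = x³ + 15·x + 2 mod 19, then count y ∈ F_19 with y² ≡ rhs.
  x = 0: rhs = 2, matching y values: none (0 points).
  x = 1: rhs = 18, matching y values: none (0 points).
  x = 2: rhs = 2, matching y values: none (0 points).
  x = 3: rhs = 17, matching y values: 6, 13 (2 points).
  x = 4: rhs = 12, matching y values: none (0 points).
  x = 5: rhs = 12, matching y values: none (0 points).
  x = 6: rhs = 4, matching y values: 2, 17 (2 points).
  x = 7: rhs = 13, matching y values: none (0 points).
  x = 8: rhs = 7, matching y values: 8, 11 (2 points).
  x = 9: rhs = 11, matching y values: 7, 12 (2 points).
  x = 10: rhs = 12, matching y values: none (0 points).
  x = 11: rhs = 16, matching y values: 4, 15 (2 points).
  x = 12: rhs = 10, matching y values: none (0 points).
  x = 13: rhs = 0, matching y values: 0 (1 points).
  x = 14: rhs = 11, matching y values: 7, 12 (2 points).
  x = 15: rhs = 11, matching y values: 7, 12 (2 points).
  x = 16: rhs = 6, matching y values: 5, 14 (2 points).
  x = 17: rhs = 2, matching y values: none (0 points).
  x = 18: rhs = 5, matching y values: 9, 10 (2 points).
Total affine count: 19.
Full point count |E(F_19)| = 19 + 1 = 20.
Hasse bound: |20 − (19+1)| = |0| = 0 ≤ 2√19 ≈ 8.7178 ✓.


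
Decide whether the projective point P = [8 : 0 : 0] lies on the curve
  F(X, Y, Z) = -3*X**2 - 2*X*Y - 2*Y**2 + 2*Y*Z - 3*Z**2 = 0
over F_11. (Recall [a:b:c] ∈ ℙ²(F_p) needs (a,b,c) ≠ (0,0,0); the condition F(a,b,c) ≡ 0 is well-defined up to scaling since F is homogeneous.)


F(8,0,0) ≡ 6 (mod 11); P is NOT on the curve.

Evaluate F(8, 0, 0) term-by-term (mod 11).
  -3*X**2 ↦ -3·64·1·1 = -192
  -2*X*Y ↦ -2·8·0·1 = 0
  -2*Y**2 ↦ -2·1·0·1 = 0
  2*Y*Z ↦ 2·1·0·0 = 0
  -3*Z**2 ↦ -3·1·1·0 = 0
Sum: F(8, 0, 0) = (-192) + (0) + (0) + (0) + (0) = -192.
Reducing mod 11: -192 ≡ 6 (mod 11).
Since F(a, b, c) ≡ 6 ≠ 0 (mod 11), P does NOT lie on the curve.


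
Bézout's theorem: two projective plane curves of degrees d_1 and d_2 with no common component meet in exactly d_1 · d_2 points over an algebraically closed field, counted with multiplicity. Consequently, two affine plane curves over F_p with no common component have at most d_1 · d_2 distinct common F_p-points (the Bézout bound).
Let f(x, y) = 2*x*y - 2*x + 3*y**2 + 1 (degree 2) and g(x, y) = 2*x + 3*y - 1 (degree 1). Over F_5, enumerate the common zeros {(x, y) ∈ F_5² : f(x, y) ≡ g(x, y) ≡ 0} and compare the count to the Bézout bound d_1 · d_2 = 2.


Common zeros: {(3, 0)}; count = 1; Bézout bound = 2.

deg(f) = 2, deg(g) = 1, so Bézout bound = 2.
Scan x ∈ F_5. For each x, list the y ∈ F_5 with f(x, y) ≡ 0 and those with g(x, y) ≡ 0 (mod 5); the common zeros in that column are the intersection.
  x = 0: f ≡ 0 at y ∈ ∅; g ≡ 0 at y ∈ {2}; common: ∅.
  x = 1: f ≡ 0 at y ∈ {2, 4}; g ≡ 0 at y ∈ {3}; common: ∅.
  x = 2: f ≡ 0 at y ∈ ∅; g ≡ 0 at y ∈ {4}; common: ∅.
  x = 3: f ≡ 0 at y ∈ {0, 3}; g ≡ 0 at y ∈ {0}; common: {0}.
  x = 4: f ≡ 0 at y ∈ ∅; g ≡ 0 at y ∈ {1}; common: ∅.
Collecting: common zeros = {(3, 0)}, so the count is 1.
Comparison with the Bézout bound: 1 ≤ 2 = deg(f)·deg(g), as expected for curves with no common component (the affine F_5-count falls short of the bound because intersections may lie at infinity, over extension fields, or carry multiplicity).


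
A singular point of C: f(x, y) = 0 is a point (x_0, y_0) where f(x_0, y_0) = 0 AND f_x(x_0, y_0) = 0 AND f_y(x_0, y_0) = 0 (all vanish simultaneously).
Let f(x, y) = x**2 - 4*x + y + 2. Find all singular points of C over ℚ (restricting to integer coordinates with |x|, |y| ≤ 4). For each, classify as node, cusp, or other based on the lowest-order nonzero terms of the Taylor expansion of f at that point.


No singular points in the scanned grid; C is smooth there.

Compute partial derivatives:
  f_x = 2*x - 4.
  f_y = 1.
f_y = 1 is a nonzero constant, so f_y never vanishes: no point (x, y) can satisfy f = f_x = f_y = 0. In particular no (x, y) ∈ {−4, ..., 4}² is singular; the curve is smooth.


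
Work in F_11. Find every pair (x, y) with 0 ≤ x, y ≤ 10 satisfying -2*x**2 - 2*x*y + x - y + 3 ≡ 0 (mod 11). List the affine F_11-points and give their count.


Affine F_11-points: {(0, 3), (1, 8), (2, 6), (3, 3), (4, 7), (6, 7), (7, 0), (8, 8), (9, 6), (10, 0)}; count = 10.

For each of the 121 pairs (x, y) ∈ F_11², evaluate f(x, y) mod 11. Record the zeros.
  x = 0: [0↦3, 1↦2, 2↦1, 3↦0, 4↦10, 5↦9, 6↦8, 7↦7, 8↦6, 9↦5, 10↦4]  zeros at y ∈ {3}
  x = 1: [0↦2, 1↦10, 2↦7, 3↦4, 4↦1, 5↦9, 6↦6, 7↦3, 8↦0, 9↦8, 10↦5]  zeros at y ∈ {8}
  x = 2: [0↦8, 1↦3, 2↦9, 3↦4, 4↦10, 5↦5, 6↦0, 7↦6, 8↦1, 9↦7, 10↦2]  zeros at y ∈ {6}
  x = 3: [0↦10, 1↦3, 2↦7, 3↦0, 4↦4, 5↦8, 6↦1, 7↦5, 8↦9, 9↦2, 10↦6]  zeros at y ∈ {3}
  x = 4: [0↦8, 1↦10, 2↦1, 3↦3, 4↦5, 5↦7, 6↦9, 7↦0, 8↦2, 9↦4, 10↦6]  zeros at y ∈ {7}
  x = 5: [0↦2, 1↦2, 2↦2, 3↦2, 4↦2, 5↦2, 6↦2, 7↦2, 8↦2, 9↦2, 10↦2]  zeros at y ∈ ∅
  x = 6: [0↦3, 1↦1, 2↦10, 3↦8, 4↦6, 5↦4, 6↦2, 7↦0, 8↦9, 9↦7, 10↦5]  zeros at y ∈ {7}
  x = 7: [0↦0, 1↦7, 2↦3, 3↦10, 4↦6, 5↦2, 6↦9, 7↦5, 8↦1, 9↦8, 10↦4]  zeros at y ∈ {0}
  x = 8: [0↦4, 1↦9, 2↦3, 3↦8, 4↦2, 5↦7, 6↦1, 7↦6, 8↦0, 9↦5, 10↦10]  zeros at y ∈ {8}
  x = 9: [0↦4, 1↦7, 2↦10, 3↦2, 4↦5, 5↦8, 6↦0, 7↦3, 8↦6, 9↦9, 10↦1]  zeros at y ∈ {6}
  x = 10: [0↦0, 1↦1, 2↦2, 3↦3, 4↦4, 5↦5, 6↦6, 7↦7, 8↦8, 9↦9, 10↦10]  zeros at y ∈ {0}
Collecting zeros: affine points = {(0, 3), (1, 8), (2, 6), (3, 3), (4, 7), (6, 7), (7, 0), (8, 8), (9, 6), (10, 0)}.
Total count |C(F_11)_aff| = 10.


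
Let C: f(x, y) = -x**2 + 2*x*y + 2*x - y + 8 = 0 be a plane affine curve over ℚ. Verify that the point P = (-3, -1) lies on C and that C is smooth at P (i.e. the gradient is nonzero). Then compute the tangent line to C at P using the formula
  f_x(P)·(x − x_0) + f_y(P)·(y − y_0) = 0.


Tangent line at P: 6*x - 7*y + 11 = 0.

Step 1: f(-3, -1) = 0, so P lies on C.
Step 2: partial derivatives
  f_x(x, y) = -2*x + 2*y + 2, f_y(x, y) = 2*x - 1.
  f_x(P) = 6, f_y(P) = -7 (gradient nonzero, so P is smooth).
Step 3: tangent line at P: 6·(x − -3) + -7·(y − -1) = 0.
Expanding: 6*x - 7*y + 11 = 0.


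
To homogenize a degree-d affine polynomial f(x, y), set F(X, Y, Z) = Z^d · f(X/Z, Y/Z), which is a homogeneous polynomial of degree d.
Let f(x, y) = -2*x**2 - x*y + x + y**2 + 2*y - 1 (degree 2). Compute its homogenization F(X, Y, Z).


F(X, Y, Z) = -2*X**2 - X*Y + X*Z + Y**2 + 2*Y*Z - Z**2

deg(f) = 2.
Substitute x = X/Z, y = Y/Z into f, then multiply by Z^2.
  monomial -2·x^2·y^0 ↦ -2·X^2·Y^0·Z^0.
  monomial -1·x^1·y^1 ↦ -1·X^1·Y^1·Z^0.
  monomial 1·x^1·y^0 ↦ 1·X^1·Y^0·Z^1.
  monomial 1·x^0·y^2 ↦ 1·X^0·Y^2·Z^0.
  monomial 2·x^0·y^1 ↦ 2·X^0·Y^1·Z^1.
  monomial -1·x^0·y^0 ↦ -1·X^0·Y^0·Z^2.
Collecting: F(X, Y, Z) = -2*X**2 - X*Y + X*Z + Y**2 + 2*Y*Z - Z**2.


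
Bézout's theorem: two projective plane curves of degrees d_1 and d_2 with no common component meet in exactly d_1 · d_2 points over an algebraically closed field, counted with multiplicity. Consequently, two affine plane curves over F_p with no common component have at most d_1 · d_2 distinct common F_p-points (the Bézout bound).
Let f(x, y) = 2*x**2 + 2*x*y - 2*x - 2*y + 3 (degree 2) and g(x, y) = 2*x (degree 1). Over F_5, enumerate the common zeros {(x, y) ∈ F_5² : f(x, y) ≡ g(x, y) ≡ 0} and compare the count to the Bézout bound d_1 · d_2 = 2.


Common zeros: {(0, 4)}; count = 1; Bézout bound = 2.

deg(f) = 2, deg(g) = 1, so Bézout bound = 2.
Scan x ∈ F_5. For each x, list the y ∈ F_5 with f(x, y) ≡ 0 and those with g(x, y) ≡ 0 (mod 5); the common zeros in that column are the intersection.
  x = 0: f ≡ 0 at y ∈ {4}; g ≡ 0 at y ∈ {0, 1, 2, 3, 4}; common: {4}.
  x = 1: f ≡ 0 at y ∈ ∅; g ≡ 0 at y ∈ ∅; common: ∅.
  x = 2: f ≡ 0 at y ∈ {4}; g ≡ 0 at y ∈ ∅; common: ∅.
  x = 3: f ≡ 0 at y ∈ {0}; g ≡ 0 at y ∈ ∅; common: ∅.
  x = 4: f ≡ 0 at y ∈ {3}; g ≡ 0 at y ∈ ∅; common: ∅.
Collecting: common zeros = {(0, 4)}, so the count is 1.
Comparison with the Bézout bound: 1 ≤ 2 = deg(f)·deg(g), as expected for curves with no common component (the affine F_5-count falls short of the bound because intersections may lie at infinity, over extension fields, or carry multiplicity).


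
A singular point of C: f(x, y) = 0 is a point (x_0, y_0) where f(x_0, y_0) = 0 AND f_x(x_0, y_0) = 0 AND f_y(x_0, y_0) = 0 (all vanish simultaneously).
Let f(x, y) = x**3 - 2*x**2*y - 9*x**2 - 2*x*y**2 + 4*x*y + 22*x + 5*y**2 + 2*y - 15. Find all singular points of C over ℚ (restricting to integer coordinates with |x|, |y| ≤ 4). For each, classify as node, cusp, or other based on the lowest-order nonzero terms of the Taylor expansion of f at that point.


Singular points: {(2, -1)}; classification: node.

Compute partial derivatives:
  f_x = 3*x**2 - 4*x*y - 18*x - 2*y**2 + 4*y + 22.
  f_y = -2*x**2 - 4*x*y + 4*x + 10*y + 2.
Scan x_0 ∈ {−4, ..., 4}. For each x_0, f_y(x_0, y) is a polynomial in y; find its integer roots y ∈ {−4, ..., 4}, then test f_x and f at those candidates.
  x = -4: f_y(-4, y) = 26*y - 46; no integer root y with |y| ≤ 4.
  x = -3: f_y(-3, y) = 22*y - 28; no integer root y with |y| ≤ 4.
  x = -2: f_y(-2, y) = 18*y - 14; no integer root y with |y| ≤ 4.
  x = -1: f_y(-1, y) = 14*y - 4; no integer root y with |y| ≤ 4.
  x = 0: f_y(0, y) = 10*y + 2; no integer root y with |y| ≤ 4.
  x = 1: f_y(1, y) = 6*y + 4; no integer root y with |y| ≤ 4.
  x = 2: f_y(2, y) = 2*y + 2; vanishes at y ∈ {-1}. (2, -1): f_x = 0, f = 0 — SINGULAR.
  x = 3: f_y(3, y) = -2*y - 4; vanishes at y ∈ {-2}. (3, -2): f_x = 3 ≠ 0.
  x = 4: f_y(4, y) = -6*y - 14; no integer root y with |y| ≤ 4.
Only singular point on the grid: (2, -1).
Classify: substitute x = 2 + u, y = -1 + v and expand: f = u**3 - 2*u**2*v - u**2 - 2*u*v**2 + v**2.
No constant or linear terms (consistent with a singular point). Quadratic part: -u**2 + v**2. Cubic part: u**3 - 2*u**2*v - 2*u*v**2.
The quadratic part v**2 - u**2 = (v − u)(v + u) splits into two distinct linear factors, so there are two distinct tangent lines y − -1 = ±(x − 2) — this is a node (ordinary double point).
Classification: node.


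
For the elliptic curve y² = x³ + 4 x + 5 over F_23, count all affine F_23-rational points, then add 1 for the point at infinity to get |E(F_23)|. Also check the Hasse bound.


Affine points = {(4, 4), (4, 19), (5, 9), (5, 14), (7, 10), (7, 13), (11, 0), (13, 0), (15, 6), (15, 17), (16, 5), (16, 18), (17, 8), (17, 15), (20, 9), (20, 14), (21, 9), (21, 14), (22, 0)}; affine count = 19; |E(F_23)| = 20.

Discriminant check: Δ ∝ 4a³ + 27b² = 4·4³ + 27·5² = 4·64 + 27·25 ≡ 11 (mod 23). Nonzero ⇒ E is nonsingular.
For each x ∈ F_23, compute rhs = x³ + 4·x + 5 mod 23, then count y ∈ F_23 with y² ≡ rhs.
  x = 0: rhs = 5, matching y values: none (0 points).
  x = 1: rhs = 10, matching y values: none (0 points).
  x = 2: rhs = 21, matching y values: none (0 points).
  x = 3: rhs = 21, matching y values: none (0 points).
  x = 4: rhs = 16, matching y values: 4, 19 (2 points).
  x = 5: rhs = 12, matching y values: 9, 14 (2 points).
  x = 6: rhs = 15, matching y values: none (0 points).
  x = 7: rhs = 8, matching y values: 10, 13 (2 points).
  x = 8: rhs = 20, matching y values: none (0 points).
  x = 9: rhs = 11, matching y values: none (0 points).
  x = 10: rhs = 10, matching y values: none (0 points).
  x = 11: rhs = 0, matching y values: 0 (1 points).
  x = 12: rhs = 10, matching y values: none (0 points).
  x = 13: rhs = 0, matching y values: 0 (1 points).
  x = 14: rhs = 22, matching y values: none (0 points).
  x = 15: rhs = 13, matching y values: 6, 17 (2 points).
  x = 16: rhs = 2, matching y values: 5, 18 (2 points).
  x = 17: rhs = 18, matching y values: 8, 15 (2 points).
  x = 18: rhs = 21, matching y values: none (0 points).
  x = 19: rhs = 17, matching y values: none (0 points).
  x = 20: rhs = 12, matching y values: 9, 14 (2 points).
  x = 21: rhs = 12, matching y values: 9, 14 (2 points).
  x = 22: rhs = 0, matching y values: 0 (1 points).
Total affine count: 19.
Full point count |E(F_23)| = 19 + 1 = 20.
Hasse bound: |20 − (23+1)| = |-4| = 4 ≤ 2√23 ≈ 9.5917 ✓.


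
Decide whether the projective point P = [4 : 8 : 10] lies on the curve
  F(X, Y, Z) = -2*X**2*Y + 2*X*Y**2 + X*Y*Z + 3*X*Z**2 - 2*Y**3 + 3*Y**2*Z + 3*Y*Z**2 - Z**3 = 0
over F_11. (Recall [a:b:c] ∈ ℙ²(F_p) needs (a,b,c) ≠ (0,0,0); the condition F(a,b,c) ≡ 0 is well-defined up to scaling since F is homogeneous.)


F(4,8,10) ≡ 2 (mod 11); P is NOT on the curve.

Evaluate F(4, 8, 10) term-by-term (mod 11).
  -2*X**2*Y ↦ -2·16·8·1 = -256
  2*X*Y**2 ↦ 2·4·64·1 = 512
  X*Y*Z ↦ 1·4·8·10 = 320
  3*X*Z**2 ↦ 3·4·1·100 = 1200
  -2*Y**3 ↦ -2·1·512·1 = -1024
  3*Y**2*Z ↦ 3·1·64·10 = 1920
  3*Y*Z**2 ↦ 3·1·8·100 = 2400
  -Z**3 ↦ -1·1·1·1000 = -1000
Sum: F(4, 8, 10) = (-256) + (512) + (320) + (1200) + (-1024) + (1920) + (2400) + (-1000) = 4072.
Reducing mod 11: 4072 ≡ 2 (mod 11).
Since F(a, b, c) ≡ 2 ≠ 0 (mod 11), P does NOT lie on the curve.
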